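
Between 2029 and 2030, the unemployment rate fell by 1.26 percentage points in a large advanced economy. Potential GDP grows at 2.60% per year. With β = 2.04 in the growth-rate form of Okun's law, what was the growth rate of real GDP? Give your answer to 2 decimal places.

Growth-rate Okun's law: g_Y = g_Y* - β × Δu.
g_Y = 2.60 - 2.04 × (-1.26) = 2.6 + 2.5704 = 5.1704%, i.e. 5.17% to 2 d.p.

5.17%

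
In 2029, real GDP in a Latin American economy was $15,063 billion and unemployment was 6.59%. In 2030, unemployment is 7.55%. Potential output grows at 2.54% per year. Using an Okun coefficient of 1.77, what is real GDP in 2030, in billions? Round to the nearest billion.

$15,190 billion

Δu = 7.55 - 6.59 = 0.96 points.
Okun's law (growth form): g_Y = g_Y* - β × Δu = 2.54 - 1.77 × (0.96) = 2.54 - 1.6992 = 0.8408%.
Real GDP in the next year = 15063 × (1 + 0.8408/100) = 15063 × 1.008408 ≈ 15190 billion.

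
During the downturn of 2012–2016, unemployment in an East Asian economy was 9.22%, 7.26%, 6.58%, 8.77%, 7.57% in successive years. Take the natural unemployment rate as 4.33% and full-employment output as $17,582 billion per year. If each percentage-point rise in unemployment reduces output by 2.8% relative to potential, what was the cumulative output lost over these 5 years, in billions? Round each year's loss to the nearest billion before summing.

Year 2012: gap = -2.8 × (9.22 - 4.33) = -13.692%, loss ≈ 17582 × 13.692/100 ≈ 2407.
Year 2013: gap = -2.8 × (7.26 - 4.33) = -8.204%, loss ≈ 17582 × 8.204/100 ≈ 1442.
Year 2014: gap = -2.8 × (6.58 - 4.33) = -6.3%, loss ≈ 17582 × 6.3/100 ≈ 1108.
Year 2015: gap = -2.8 × (8.77 - 4.33) = -12.432%, loss ≈ 17582 × 12.432/100 ≈ 2186.
Year 2016: gap = -2.8 × (7.57 - 4.33) = -9.072%, loss ≈ 17582 × 9.072/100 ≈ 1595.
Total lost output = 2407 + 1442 + 1108 + 2186 + 1595 = 8738 billion.

$8,738 billion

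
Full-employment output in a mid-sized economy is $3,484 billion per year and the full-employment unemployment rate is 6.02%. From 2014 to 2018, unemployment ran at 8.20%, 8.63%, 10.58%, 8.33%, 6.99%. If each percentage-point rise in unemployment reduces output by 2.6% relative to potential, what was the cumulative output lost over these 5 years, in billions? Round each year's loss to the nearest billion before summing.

$1,143 billion

Year 2014: gap = -2.6 × (8.2 - 6.02) = -5.668%, loss ≈ 3484 × 5.668/100 ≈ 197.
Year 2015: gap = -2.6 × (8.63 - 6.02) = -6.786%, loss ≈ 3484 × 6.786/100 ≈ 236.
Year 2016: gap = -2.6 × (10.58 - 6.02) = -11.856%, loss ≈ 3484 × 11.856/100 ≈ 413.
Year 2017: gap = -2.6 × (8.33 - 6.02) = -6.006%, loss ≈ 3484 × 6.006/100 ≈ 209.
Year 2018: gap = -2.6 × (6.99 - 6.02) = -2.522%, loss ≈ 3484 × 2.522/100 ≈ 88.
Total lost output = 197 + 236 + 413 + 209 + 88 = 1143 billion.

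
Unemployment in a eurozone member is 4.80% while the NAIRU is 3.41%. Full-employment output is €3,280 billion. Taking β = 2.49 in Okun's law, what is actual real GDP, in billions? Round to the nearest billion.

€3,166 billion

Unemployment gap = 4.8 - 3.41 = 1.39 points, so the output gap is -2.49 × 1.39 = -3.4611%.
Actual GDP = 3280 × (1 - 3.4611/100) = 3280 × 0.965389 ≈ 3166 billion.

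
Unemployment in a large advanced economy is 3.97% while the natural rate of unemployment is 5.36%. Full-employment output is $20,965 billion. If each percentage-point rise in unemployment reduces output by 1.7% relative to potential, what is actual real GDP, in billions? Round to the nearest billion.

$21,460 billion

Unemployment gap = 3.97 - 5.36 = -1.39 points, so the output gap is -1.7 × (-1.39) = 2.363%.
Actual GDP = 20965 × (1 + 2.363/100) = 20965 × 1.02363 ≈ 21460 billion.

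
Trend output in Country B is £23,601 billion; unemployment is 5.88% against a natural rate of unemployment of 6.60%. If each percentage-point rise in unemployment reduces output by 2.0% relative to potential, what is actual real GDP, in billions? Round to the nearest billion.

£23,941 billion

Unemployment gap = 5.88 - 6.6 = -0.72 points, so the output gap is -2 × (-0.72) = 1.44%.
Actual GDP = 23601 × (1 + 1.44/100) = 23601 × 1.0144 ≈ 23941 billion.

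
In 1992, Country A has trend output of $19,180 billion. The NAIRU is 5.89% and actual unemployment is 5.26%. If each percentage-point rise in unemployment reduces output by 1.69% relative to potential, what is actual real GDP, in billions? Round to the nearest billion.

Unemployment gap = 5.26 - 5.89 = -0.63 points, so the output gap is -1.69 × (-0.63) = 1.0647%.
Actual GDP = 19180 × (1 + 1.0647/100) = 19180 × 1.010647 ≈ 19384 billion.

$19,384 billion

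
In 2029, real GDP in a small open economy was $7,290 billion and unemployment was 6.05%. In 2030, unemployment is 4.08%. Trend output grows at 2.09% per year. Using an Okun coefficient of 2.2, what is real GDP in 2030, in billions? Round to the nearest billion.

$7,758 billion

Δu = 4.08 - 6.05 = -1.97 points.
Okun's law (growth form): g_Y = g_Y* - β × Δu = 2.09 - 2.2 × (-1.97) = 2.09 + 4.334 = 6.424%.
Real GDP in the next year = 7290 × (1 + 6.424/100) = 7290 × 1.06424 ≈ 7758 billion.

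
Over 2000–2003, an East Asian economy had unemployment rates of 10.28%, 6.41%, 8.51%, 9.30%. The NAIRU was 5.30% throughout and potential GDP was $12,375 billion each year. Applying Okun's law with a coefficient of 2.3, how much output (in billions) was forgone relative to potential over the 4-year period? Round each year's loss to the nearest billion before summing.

Year 2000: gap = -2.3 × (10.28 - 5.3) = -11.454%, loss ≈ 12375 × 11.454/100 ≈ 1417.
Year 2001: gap = -2.3 × (6.41 - 5.3) = -2.553%, loss ≈ 12375 × 2.553/100 ≈ 316.
Year 2002: gap = -2.3 × (8.51 - 5.3) = -7.383%, loss ≈ 12375 × 7.383/100 ≈ 914.
Year 2003: gap = -2.3 × (9.3 - 5.3) = -9.2%, loss ≈ 12375 × 9.2/100 ≈ 1139.
Total lost output = 1417 + 316 + 914 + 1139 = 3786 billion.

$3,786 billion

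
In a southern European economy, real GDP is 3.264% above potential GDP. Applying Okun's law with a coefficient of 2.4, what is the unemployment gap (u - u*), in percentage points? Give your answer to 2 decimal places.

Okun's law: output gap = -β × (u - u*), so u - u* = -(output gap)/β.
u - u* = -(3.264)/2.4 = -1.36 percentage points.

-1.36 percentage points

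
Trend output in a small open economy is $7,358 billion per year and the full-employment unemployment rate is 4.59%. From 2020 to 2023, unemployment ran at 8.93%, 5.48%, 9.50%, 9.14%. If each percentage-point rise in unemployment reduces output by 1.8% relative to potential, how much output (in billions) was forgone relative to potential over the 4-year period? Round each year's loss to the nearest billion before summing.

$1,946 billion

Year 2020: gap = -1.8 × (8.93 - 4.59) = -7.812%, loss ≈ 7358 × 7.812/100 ≈ 575.
Year 2021: gap = -1.8 × (5.48 - 4.59) = -1.602%, loss ≈ 7358 × 1.602/100 ≈ 118.
Year 2022: gap = -1.8 × (9.5 - 4.59) = -8.838%, loss ≈ 7358 × 8.838/100 ≈ 650.
Year 2023: gap = -1.8 × (9.14 - 4.59) = -8.19%, loss ≈ 7358 × 8.19/100 ≈ 603.
Total lost output = 575 + 118 + 650 + 603 = 1946 billion.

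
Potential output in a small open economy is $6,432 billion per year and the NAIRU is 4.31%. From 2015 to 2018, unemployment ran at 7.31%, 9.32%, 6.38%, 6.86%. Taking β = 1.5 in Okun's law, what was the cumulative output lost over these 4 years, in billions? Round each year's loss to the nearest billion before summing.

$1,218 billion

Year 2015: gap = -1.5 × (7.31 - 4.31) = -4.5%, loss ≈ 6432 × 4.5/100 ≈ 289.
Year 2016: gap = -1.5 × (9.32 - 4.31) = -7.515%, loss ≈ 6432 × 7.515/100 ≈ 483.
Year 2017: gap = -1.5 × (6.38 - 4.31) = -3.105%, loss ≈ 6432 × 3.105/100 ≈ 200.
Year 2018: gap = -1.5 × (6.86 - 4.31) = -3.825%, loss ≈ 6432 × 3.825/100 ≈ 246.
Total lost output = 289 + 483 + 200 + 246 = 1218 billion.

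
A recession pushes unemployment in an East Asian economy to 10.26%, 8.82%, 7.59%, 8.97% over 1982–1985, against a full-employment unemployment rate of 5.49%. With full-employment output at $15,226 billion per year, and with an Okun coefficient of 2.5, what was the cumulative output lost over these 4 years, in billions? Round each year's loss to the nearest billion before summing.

Year 1982: gap = -2.5 × (10.26 - 5.49) = -11.925%, loss ≈ 15226 × 11.925/100 ≈ 1816.
Year 1983: gap = -2.5 × (8.82 - 5.49) = -8.325%, loss ≈ 15226 × 8.325/100 ≈ 1268.
Year 1984: gap = -2.5 × (7.59 - 5.49) = -5.25%, loss ≈ 15226 × 5.25/100 ≈ 799.
Year 1985: gap = -2.5 × (8.97 - 5.49) = -8.7%, loss ≈ 15226 × 8.7/100 ≈ 1325.
Total lost output = 1816 + 1268 + 799 + 1325 = 5208 billion.

$5,208 billion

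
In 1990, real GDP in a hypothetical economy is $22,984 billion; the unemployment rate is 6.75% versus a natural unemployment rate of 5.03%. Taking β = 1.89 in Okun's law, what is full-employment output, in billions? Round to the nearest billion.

Unemployment gap = 6.75 - 5.03 = 1.72 points, so output gap = -1.89 × 1.72 = -3.2508%.
Since Y = Y* × (1 + gap/100), Y* = 22984/0.967492 ≈ 23756 billion.

$23,756 billion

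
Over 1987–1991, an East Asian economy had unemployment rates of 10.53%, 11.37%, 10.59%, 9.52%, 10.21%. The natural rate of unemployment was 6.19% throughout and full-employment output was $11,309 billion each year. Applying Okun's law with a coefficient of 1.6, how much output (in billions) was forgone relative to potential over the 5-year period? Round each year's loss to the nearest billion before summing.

Year 1987: gap = -1.6 × (10.53 - 6.19) = -6.944%, loss ≈ 11309 × 6.944/100 ≈ 785.
Year 1988: gap = -1.6 × (11.37 - 6.19) = -8.288%, loss ≈ 11309 × 8.288/100 ≈ 937.
Year 1989: gap = -1.6 × (10.59 - 6.19) = -7.04%, loss ≈ 11309 × 7.04/100 ≈ 796.
Year 1990: gap = -1.6 × (9.52 - 6.19) = -5.328%, loss ≈ 11309 × 5.328/100 ≈ 603.
Year 1991: gap = -1.6 × (10.21 - 6.19) = -6.432%, loss ≈ 11309 × 6.432/100 ≈ 727.
Total lost output = 785 + 937 + 796 + 603 + 727 = 3848 billion.

$3,848 billion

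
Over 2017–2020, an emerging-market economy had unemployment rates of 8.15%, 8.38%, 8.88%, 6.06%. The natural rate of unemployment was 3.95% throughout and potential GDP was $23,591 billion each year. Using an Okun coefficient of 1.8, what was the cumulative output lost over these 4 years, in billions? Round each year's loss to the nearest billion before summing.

Year 2017: gap = -1.8 × (8.15 - 3.95) = -7.56%, loss ≈ 23591 × 7.56/100 ≈ 1783.
Year 2018: gap = -1.8 × (8.38 - 3.95) = -7.974%, loss ≈ 23591 × 7.974/100 ≈ 1881.
Year 2019: gap = -1.8 × (8.88 - 3.95) = -8.874%, loss ≈ 23591 × 8.874/100 ≈ 2093.
Year 2020: gap = -1.8 × (6.06 - 3.95) = -3.798%, loss ≈ 23591 × 3.798/100 ≈ 896.
Total lost output = 1783 + 1881 + 2093 + 896 = 6653 billion.

$6,653 billion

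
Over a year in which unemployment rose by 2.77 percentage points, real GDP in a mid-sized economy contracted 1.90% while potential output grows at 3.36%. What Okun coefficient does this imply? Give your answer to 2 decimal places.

β ≈ 1.90

Growth form: g_Y = g_Y* - β × Δu, so β = (g_Y* - g_Y)/Δu.
β = (3.36 + 1.9)/2.77 = 5.26/2.77 = 1.90.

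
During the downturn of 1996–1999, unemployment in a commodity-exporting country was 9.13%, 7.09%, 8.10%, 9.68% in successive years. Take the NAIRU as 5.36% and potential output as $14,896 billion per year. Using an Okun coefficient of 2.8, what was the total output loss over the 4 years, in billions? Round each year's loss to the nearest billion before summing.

Year 1996: gap = -2.8 × (9.13 - 5.36) = -10.556%, loss ≈ 14896 × 10.556/100 ≈ 1572.
Year 1997: gap = -2.8 × (7.09 - 5.36) = -4.844%, loss ≈ 14896 × 4.844/100 ≈ 722.
Year 1998: gap = -2.8 × (8.1 - 5.36) = -7.672%, loss ≈ 14896 × 7.672/100 ≈ 1143.
Year 1999: gap = -2.8 × (9.68 - 5.36) = -12.096%, loss ≈ 14896 × 12.096/100 ≈ 1802.
Total lost output = 1572 + 722 + 1143 + 1802 = 5239 billion.

$5,239 billion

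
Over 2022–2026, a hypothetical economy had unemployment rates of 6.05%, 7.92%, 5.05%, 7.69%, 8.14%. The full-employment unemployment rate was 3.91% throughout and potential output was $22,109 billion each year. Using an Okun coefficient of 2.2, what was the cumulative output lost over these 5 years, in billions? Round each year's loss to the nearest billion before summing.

Year 2022: gap = -2.2 × (6.05 - 3.91) = -4.708%, loss ≈ 22109 × 4.708/100 ≈ 1041.
Year 2023: gap = -2.2 × (7.92 - 3.91) = -8.822%, loss ≈ 22109 × 8.822/100 ≈ 1950.
Year 2024: gap = -2.2 × (5.05 - 3.91) = -2.508%, loss ≈ 22109 × 2.508/100 ≈ 554.
Year 2025: gap = -2.2 × (7.69 - 3.91) = -8.316%, loss ≈ 22109 × 8.316/100 ≈ 1839.
Year 2026: gap = -2.2 × (8.14 - 3.91) = -9.306%, loss ≈ 22109 × 9.306/100 ≈ 2057.
Total lost output = 1041 + 1950 + 554 + 1839 + 2057 = 7441 billion.

$7,441 billion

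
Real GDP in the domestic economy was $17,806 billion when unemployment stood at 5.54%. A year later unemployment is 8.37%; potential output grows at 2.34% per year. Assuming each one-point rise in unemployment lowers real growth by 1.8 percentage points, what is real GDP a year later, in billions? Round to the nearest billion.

$17,316 billion

Δu = 8.37 - 5.54 = 2.83 points.
Okun's law (growth form): g_Y = g_Y* - β × Δu = 2.34 - 1.8 × (2.83) = 2.34 - 5.094 = -2.754%.
Real GDP in the next year = 17806 × (1 - 2.754/100) = 17806 × 0.97246 ≈ 17316 billion.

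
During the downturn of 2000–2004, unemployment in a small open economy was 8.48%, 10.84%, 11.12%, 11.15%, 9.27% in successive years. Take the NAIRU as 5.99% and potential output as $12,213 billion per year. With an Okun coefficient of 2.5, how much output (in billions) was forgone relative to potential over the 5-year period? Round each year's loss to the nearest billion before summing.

Year 2000: gap = -2.5 × (8.48 - 5.99) = -6.225%, loss ≈ 12213 × 6.225/100 ≈ 760.
Year 2001: gap = -2.5 × (10.84 - 5.99) = -12.125%, loss ≈ 12213 × 12.125/100 ≈ 1481.
Year 2002: gap = -2.5 × (11.12 - 5.99) = -12.825%, loss ≈ 12213 × 12.825/100 ≈ 1566.
Year 2003: gap = -2.5 × (11.15 - 5.99) = -12.9%, loss ≈ 12213 × 12.9/100 ≈ 1575.
Year 2004: gap = -2.5 × (9.27 - 5.99) = -8.2%, loss ≈ 12213 × 8.2/100 ≈ 1001.
Total lost output = 760 + 1481 + 1566 + 1575 + 1001 = 6383 billion.

$6,383 billion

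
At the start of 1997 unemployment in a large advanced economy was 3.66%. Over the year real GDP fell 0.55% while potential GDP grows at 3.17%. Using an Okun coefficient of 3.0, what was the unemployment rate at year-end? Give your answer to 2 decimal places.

4.90%

Growth-rate Okun's law: g_Y = g_Y* - β × Δu, so Δu = (g_Y* - g_Y)/β.
Δu = (3.17 + 0.55)/3.0 = 3.72/3.0 = 1.24 percentage points.
Year-end unemployment = 3.66 + 1.24 = 4.90%.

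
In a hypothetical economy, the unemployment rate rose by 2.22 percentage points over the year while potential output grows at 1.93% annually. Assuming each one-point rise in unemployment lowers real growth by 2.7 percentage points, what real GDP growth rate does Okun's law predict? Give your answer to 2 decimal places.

Growth-rate Okun's law: g_Y = g_Y* - β × Δu.
g_Y = 1.93 - 2.7 × (2.22) = 1.93 - 5.994 = -4.064%, i.e. -4.06% to 2 d.p.

-4.06%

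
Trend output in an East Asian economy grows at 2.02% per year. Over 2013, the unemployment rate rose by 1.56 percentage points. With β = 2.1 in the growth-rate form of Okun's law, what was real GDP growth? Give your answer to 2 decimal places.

Growth-rate Okun's law: g_Y = g_Y* - β × Δu.
g_Y = 2.02 - 2.1 × (1.56) = 2.02 - 3.276 = -1.256%, i.e. -1.26% to 2 d.p.

-1.26%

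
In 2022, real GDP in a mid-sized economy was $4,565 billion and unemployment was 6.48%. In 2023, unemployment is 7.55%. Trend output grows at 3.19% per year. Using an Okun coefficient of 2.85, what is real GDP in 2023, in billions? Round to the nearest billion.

Δu = 7.55 - 6.48 = 1.07 points.
Okun's law (growth form): g_Y = g_Y* - β × Δu = 3.19 - 2.85 × (1.07) = 3.19 - 3.0495 = 0.1405%.
Real GDP in the next year = 4565 × (1 + 0.1405/100) = 4565 × 1.001405 ≈ 4571 billion.

$4,571 billion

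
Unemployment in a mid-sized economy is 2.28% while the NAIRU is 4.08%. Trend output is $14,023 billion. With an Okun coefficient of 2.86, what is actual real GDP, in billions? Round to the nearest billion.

Unemployment gap = 2.28 - 4.08 = -1.8 points, so the output gap is -2.86 × (-1.8) = 5.148%.
Actual GDP = 14023 × (1 + 5.148/100) = 14023 × 1.05148 ≈ 14745 billion.

$14,745 billion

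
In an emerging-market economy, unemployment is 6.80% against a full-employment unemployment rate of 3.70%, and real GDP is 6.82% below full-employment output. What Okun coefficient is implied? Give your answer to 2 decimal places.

Okun's law: output gap = -β × (u - u*).
-6.82 = -β × (6.8 - 3.7) = -β × 3.1, so β = 6.82/3.1 = 2.20.

β ≈ 2.20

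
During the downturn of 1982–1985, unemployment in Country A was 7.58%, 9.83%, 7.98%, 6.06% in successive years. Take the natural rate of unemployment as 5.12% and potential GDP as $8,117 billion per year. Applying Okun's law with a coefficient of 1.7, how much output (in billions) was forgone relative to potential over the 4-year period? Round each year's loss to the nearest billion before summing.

Year 1982: gap = -1.7 × (7.58 - 5.12) = -4.182%, loss ≈ 8117 × 4.182/100 ≈ 339.
Year 1983: gap = -1.7 × (9.83 - 5.12) = -8.007%, loss ≈ 8117 × 8.007/100 ≈ 650.
Year 1984: gap = -1.7 × (7.98 - 5.12) = -4.862%, loss ≈ 8117 × 4.862/100 ≈ 395.
Year 1985: gap = -1.7 × (6.06 - 5.12) = -1.598%, loss ≈ 8117 × 1.598/100 ≈ 130.
Total lost output = 339 + 650 + 395 + 130 = 1514 billion.

$1,514 billion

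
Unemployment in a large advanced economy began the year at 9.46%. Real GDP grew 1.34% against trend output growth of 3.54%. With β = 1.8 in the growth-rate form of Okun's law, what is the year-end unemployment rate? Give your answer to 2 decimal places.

Growth-rate Okun's law: g_Y = g_Y* - β × Δu, so Δu = (g_Y* - g_Y)/β.
Δu = (3.54 - 1.34)/1.8 = 2.2/1.8 = 1.22 percentage points.
Year-end unemployment = 9.46 + 1.22 = 10.68%.

10.68%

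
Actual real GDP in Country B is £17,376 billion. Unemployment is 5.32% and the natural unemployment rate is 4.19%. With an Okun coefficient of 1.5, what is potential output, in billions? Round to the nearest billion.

£17,676 billion

Unemployment gap = 5.32 - 4.19 = 1.13 points, so output gap = -1.5 × 1.13 = -1.695%.
Since Y = Y* × (1 + gap/100), Y* = 17376/0.98305 ≈ 17676 billion.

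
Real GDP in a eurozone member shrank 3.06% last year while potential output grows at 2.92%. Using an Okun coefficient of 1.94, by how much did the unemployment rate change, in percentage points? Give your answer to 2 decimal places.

Growth-rate Okun's law: g_Y = g_Y* - β × Δu, so Δu = (g_Y* - g_Y)/β.
Δu = (2.92 + 3.06)/1.94 = 5.98/1.94 = 3.08 percentage points.

3.08 percentage points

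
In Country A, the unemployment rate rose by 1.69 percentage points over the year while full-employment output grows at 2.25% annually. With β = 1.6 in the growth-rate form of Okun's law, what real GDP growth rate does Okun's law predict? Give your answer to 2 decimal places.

-0.45%

Growth-rate Okun's law: g_Y = g_Y* - β × Δu.
g_Y = 2.25 - 1.6 × (1.69) = 2.25 - 2.704 = -0.454%, i.e. -0.45% to 2 d.p.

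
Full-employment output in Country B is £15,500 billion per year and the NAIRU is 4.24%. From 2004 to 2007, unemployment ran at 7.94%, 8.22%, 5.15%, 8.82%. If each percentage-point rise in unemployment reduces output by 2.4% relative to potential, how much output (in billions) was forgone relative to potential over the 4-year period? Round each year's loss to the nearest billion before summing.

Year 2004: gap = -2.4 × (7.94 - 4.24) = -8.88%, loss ≈ 15500 × 8.88/100 ≈ 1376.
Year 2005: gap = -2.4 × (8.22 - 4.24) = -9.552%, loss ≈ 15500 × 9.552/100 ≈ 1481.
Year 2006: gap = -2.4 × (5.15 - 4.24) = -2.184%, loss ≈ 15500 × 2.184/100 ≈ 339.
Year 2007: gap = -2.4 × (8.82 - 4.24) = -10.992%, loss ≈ 15500 × 10.992/100 ≈ 1704.
Total lost output = 1376 + 1481 + 339 + 1704 = 4900 billion.

£4,900 billion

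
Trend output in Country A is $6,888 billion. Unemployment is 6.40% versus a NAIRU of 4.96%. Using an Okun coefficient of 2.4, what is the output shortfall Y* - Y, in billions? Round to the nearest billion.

Output gap = -2.4 × (6.4 - 4.96) = -2.4 × 1.44 = -3.456%.
Actual GDP ≈ 6888 × 0.96544 ≈ 6650 billion, so the shortfall is 6888 - 6650 = 238 billion.

$238 billion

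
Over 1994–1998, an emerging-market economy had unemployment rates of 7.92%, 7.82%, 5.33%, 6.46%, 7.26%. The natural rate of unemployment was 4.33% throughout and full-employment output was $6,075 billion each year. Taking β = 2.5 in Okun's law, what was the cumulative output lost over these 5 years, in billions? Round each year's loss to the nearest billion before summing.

$1,995 billion

Year 1994: gap = -2.5 × (7.92 - 4.33) = -8.975%, loss ≈ 6075 × 8.975/100 ≈ 545.
Year 1995: gap = -2.5 × (7.82 - 4.33) = -8.725%, loss ≈ 6075 × 8.725/100 ≈ 530.
Year 1996: gap = -2.5 × (5.33 - 4.33) = -2.5%, loss ≈ 6075 × 2.5/100 ≈ 152.
Year 1997: gap = -2.5 × (6.46 - 4.33) = -5.325%, loss ≈ 6075 × 5.325/100 ≈ 323.
Year 1998: gap = -2.5 × (7.26 - 4.33) = -7.325%, loss ≈ 6075 × 7.325/100 ≈ 445.
Total lost output = 545 + 530 + 152 + 323 + 445 = 1995 billion.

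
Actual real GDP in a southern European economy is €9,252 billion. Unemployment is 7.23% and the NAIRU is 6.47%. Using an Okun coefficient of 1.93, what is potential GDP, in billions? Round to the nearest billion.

Unemployment gap = 7.23 - 6.47 = 0.76 points, so output gap = -1.93 × 0.76 = -1.4668%.
Since Y = Y* × (1 + gap/100), Y* = 9252/0.985332 ≈ 9390 billion.

€9,390 billion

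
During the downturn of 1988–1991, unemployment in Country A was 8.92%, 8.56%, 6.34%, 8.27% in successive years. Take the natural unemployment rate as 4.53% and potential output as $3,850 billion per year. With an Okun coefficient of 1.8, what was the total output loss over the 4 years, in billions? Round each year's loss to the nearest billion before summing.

$967 billion

Year 1988: gap = -1.8 × (8.92 - 4.53) = -7.902%, loss ≈ 3850 × 7.902/100 ≈ 304.
Year 1989: gap = -1.8 × (8.56 - 4.53) = -7.254%, loss ≈ 3850 × 7.254/100 ≈ 279.
Year 1990: gap = -1.8 × (6.34 - 4.53) = -3.258%, loss ≈ 3850 × 3.258/100 ≈ 125.
Year 1991: gap = -1.8 × (8.27 - 4.53) = -6.732%, loss ≈ 3850 × 6.732/100 ≈ 259.
Total lost output = 304 + 279 + 125 + 259 = 967 billion.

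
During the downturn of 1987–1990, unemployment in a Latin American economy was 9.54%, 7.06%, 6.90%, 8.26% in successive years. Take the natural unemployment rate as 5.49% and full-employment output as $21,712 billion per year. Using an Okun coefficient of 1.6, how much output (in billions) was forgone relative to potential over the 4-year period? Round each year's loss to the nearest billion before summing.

$3,404 billion

Year 1987: gap = -1.6 × (9.54 - 5.49) = -6.48%, loss ≈ 21712 × 6.48/100 ≈ 1407.
Year 1988: gap = -1.6 × (7.06 - 5.49) = -2.512%, loss ≈ 21712 × 2.512/100 ≈ 545.
Year 1989: gap = -1.6 × (6.9 - 5.49) = -2.256%, loss ≈ 21712 × 2.256/100 ≈ 490.
Year 1990: gap = -1.6 × (8.26 - 5.49) = -4.432%, loss ≈ 21712 × 4.432/100 ≈ 962.
Total lost output = 1407 + 545 + 490 + 962 = 3404 billion.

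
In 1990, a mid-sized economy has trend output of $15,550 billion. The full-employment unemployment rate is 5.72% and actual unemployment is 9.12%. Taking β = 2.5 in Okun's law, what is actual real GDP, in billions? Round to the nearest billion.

Unemployment gap = 9.12 - 5.72 = 3.4 points, so the output gap is -2.5 × 3.4 = -8.5%.
Actual GDP = 15550 × (1 - 8.5/100) = 15550 × 0.915 ≈ 14228 billion.

$14,228 billion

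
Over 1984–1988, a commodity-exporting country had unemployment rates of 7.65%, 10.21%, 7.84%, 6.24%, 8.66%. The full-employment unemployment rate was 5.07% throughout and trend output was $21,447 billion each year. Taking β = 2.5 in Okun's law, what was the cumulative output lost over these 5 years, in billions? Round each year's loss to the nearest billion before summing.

Year 1984: gap = -2.5 × (7.65 - 5.07) = -6.45%, loss ≈ 21447 × 6.45/100 ≈ 1383.
Year 1985: gap = -2.5 × (10.21 - 5.07) = -12.85%, loss ≈ 21447 × 12.85/100 ≈ 2756.
Year 1986: gap = -2.5 × (7.84 - 5.07) = -6.925%, loss ≈ 21447 × 6.925/100 ≈ 1485.
Year 1987: gap = -2.5 × (6.24 - 5.07) = -2.925%, loss ≈ 21447 × 2.925/100 ≈ 627.
Year 1988: gap = -2.5 × (8.66 - 5.07) = -8.975%, loss ≈ 21447 × 8.975/100 ≈ 1925.
Total lost output = 1383 + 2756 + 1485 + 627 + 1925 = 8176 billion.

$8,176 billion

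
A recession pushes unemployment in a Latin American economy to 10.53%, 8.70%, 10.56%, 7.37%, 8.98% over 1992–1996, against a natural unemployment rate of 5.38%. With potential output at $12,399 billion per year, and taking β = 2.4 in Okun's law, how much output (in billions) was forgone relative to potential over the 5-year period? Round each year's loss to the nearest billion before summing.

$5,725 billion

Year 1992: gap = -2.4 × (10.53 - 5.38) = -12.36%, loss ≈ 12399 × 12.36/100 ≈ 1533.
Year 1993: gap = -2.4 × (8.7 - 5.38) = -7.968%, loss ≈ 12399 × 7.968/100 ≈ 988.
Year 1994: gap = -2.4 × (10.56 - 5.38) = -12.432%, loss ≈ 12399 × 12.432/100 ≈ 1541.
Year 1995: gap = -2.4 × (7.37 - 5.38) = -4.776%, loss ≈ 12399 × 4.776/100 ≈ 592.
Year 1996: gap = -2.4 × (8.98 - 5.38) = -8.64%, loss ≈ 12399 × 8.64/100 ≈ 1071.
Total lost output = 1533 + 988 + 1541 + 592 + 1071 = 5725 billion.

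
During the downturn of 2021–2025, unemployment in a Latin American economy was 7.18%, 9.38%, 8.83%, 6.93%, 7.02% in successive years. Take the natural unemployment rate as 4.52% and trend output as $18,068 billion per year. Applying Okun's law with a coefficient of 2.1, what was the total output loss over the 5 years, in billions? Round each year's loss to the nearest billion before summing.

Year 2021: gap = -2.1 × (7.18 - 4.52) = -5.586%, loss ≈ 18068 × 5.586/100 ≈ 1009.
Year 2022: gap = -2.1 × (9.38 - 4.52) = -10.206%, loss ≈ 18068 × 10.206/100 ≈ 1844.
Year 2023: gap = -2.1 × (8.83 - 4.52) = -9.051%, loss ≈ 18068 × 9.051/100 ≈ 1635.
Year 2024: gap = -2.1 × (6.93 - 4.52) = -5.061%, loss ≈ 18068 × 5.061/100 ≈ 914.
Year 2025: gap = -2.1 × (7.02 - 4.52) = -5.25%, loss ≈ 18068 × 5.25/100 ≈ 949.
Total lost output = 1009 + 1844 + 1635 + 914 + 949 = 6351 billion.

$6,351 billion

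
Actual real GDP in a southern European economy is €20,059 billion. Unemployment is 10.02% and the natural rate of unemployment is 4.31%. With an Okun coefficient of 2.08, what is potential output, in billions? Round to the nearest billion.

€22,762 billion

Unemployment gap = 10.02 - 4.31 = 5.71 points, so output gap = -2.08 × 5.71 = -11.8768%.
Since Y = Y* × (1 + gap/100), Y* = 20059/0.881232 ≈ 22762 billion.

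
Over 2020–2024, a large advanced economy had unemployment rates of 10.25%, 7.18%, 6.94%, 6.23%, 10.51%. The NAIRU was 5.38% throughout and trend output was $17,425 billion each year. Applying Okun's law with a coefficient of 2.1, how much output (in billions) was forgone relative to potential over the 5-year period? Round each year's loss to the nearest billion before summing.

$5,200 billion

Year 2020: gap = -2.1 × (10.25 - 5.38) = -10.227%, loss ≈ 17425 × 10.227/100 ≈ 1782.
Year 2021: gap = -2.1 × (7.18 - 5.38) = -3.78%, loss ≈ 17425 × 3.78/100 ≈ 659.
Year 2022: gap = -2.1 × (6.94 - 5.38) = -3.276%, loss ≈ 17425 × 3.276/100 ≈ 571.
Year 2023: gap = -2.1 × (6.23 - 5.38) = -1.785%, loss ≈ 17425 × 1.785/100 ≈ 311.
Year 2024: gap = -2.1 × (10.51 - 5.38) = -10.773%, loss ≈ 17425 × 10.773/100 ≈ 1877.
Total lost output = 1782 + 659 + 571 + 311 + 1877 = 5200 billion.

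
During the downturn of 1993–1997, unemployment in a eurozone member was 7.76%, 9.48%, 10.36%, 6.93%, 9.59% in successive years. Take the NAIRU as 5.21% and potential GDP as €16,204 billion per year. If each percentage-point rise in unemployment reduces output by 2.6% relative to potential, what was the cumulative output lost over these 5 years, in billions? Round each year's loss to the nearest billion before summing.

Year 1993: gap = -2.6 × (7.76 - 5.21) = -6.63%, loss ≈ 16204 × 6.63/100 ≈ 1074.
Year 1994: gap = -2.6 × (9.48 - 5.21) = -11.102%, loss ≈ 16204 × 11.102/100 ≈ 1799.
Year 1995: gap = -2.6 × (10.36 - 5.21) = -13.39%, loss ≈ 16204 × 13.39/100 ≈ 2170.
Year 1996: gap = -2.6 × (6.93 - 5.21) = -4.472%, loss ≈ 16204 × 4.472/100 ≈ 725.
Year 1997: gap = -2.6 × (9.59 - 5.21) = -11.388%, loss ≈ 16204 × 11.388/100 ≈ 1845.
Total lost output = 1074 + 1799 + 2170 + 725 + 1845 = 7613 billion.

€7,613 billion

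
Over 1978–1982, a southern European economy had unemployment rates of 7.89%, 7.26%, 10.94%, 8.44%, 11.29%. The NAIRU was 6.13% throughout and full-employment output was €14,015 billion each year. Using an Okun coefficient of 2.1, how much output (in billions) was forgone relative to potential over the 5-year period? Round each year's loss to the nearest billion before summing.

€4,466 billion

Year 1978: gap = -2.1 × (7.89 - 6.13) = -3.696%, loss ≈ 14015 × 3.696/100 ≈ 518.
Year 1979: gap = -2.1 × (7.26 - 6.13) = -2.373%, loss ≈ 14015 × 2.373/100 ≈ 333.
Year 1980: gap = -2.1 × (10.94 - 6.13) = -10.101%, loss ≈ 14015 × 10.101/100 ≈ 1416.
Year 1981: gap = -2.1 × (8.44 - 6.13) = -4.851%, loss ≈ 14015 × 4.851/100 ≈ 680.
Year 1982: gap = -2.1 × (11.29 - 6.13) = -10.836%, loss ≈ 14015 × 10.836/100 ≈ 1519.
Total lost output = 518 + 333 + 1416 + 680 + 1519 = 4466 billion.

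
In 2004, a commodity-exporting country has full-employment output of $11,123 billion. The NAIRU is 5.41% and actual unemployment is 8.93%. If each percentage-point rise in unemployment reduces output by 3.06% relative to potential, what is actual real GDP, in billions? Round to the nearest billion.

$9,925 billion

Unemployment gap = 8.93 - 5.41 = 3.52 points, so the output gap is -3.06 × 3.52 = -10.7712%.
Actual GDP = 11123 × (1 - 10.7712/100) = 11123 × 0.892288 ≈ 9925 billion.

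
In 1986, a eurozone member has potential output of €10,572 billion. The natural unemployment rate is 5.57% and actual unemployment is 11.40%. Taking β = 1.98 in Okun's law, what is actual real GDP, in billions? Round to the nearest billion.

Unemployment gap = 11.4 - 5.57 = 5.83 points, so the output gap is -1.98 × 5.83 = -11.5434%.
Actual GDP = 10572 × (1 - 11.5434/100) = 10572 × 0.884566 ≈ 9352 billion.

€9,352 billion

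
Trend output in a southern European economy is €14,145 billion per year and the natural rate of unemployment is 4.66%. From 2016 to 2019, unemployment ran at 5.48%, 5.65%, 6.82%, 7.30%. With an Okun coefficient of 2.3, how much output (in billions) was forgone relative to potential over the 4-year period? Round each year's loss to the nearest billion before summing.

Year 2016: gap = -2.3 × (5.48 - 4.66) = -1.886%, loss ≈ 14145 × 1.886/100 ≈ 267.
Year 2017: gap = -2.3 × (5.65 - 4.66) = -2.277%, loss ≈ 14145 × 2.277/100 ≈ 322.
Year 2018: gap = -2.3 × (6.82 - 4.66) = -4.968%, loss ≈ 14145 × 4.968/100 ≈ 703.
Year 2019: gap = -2.3 × (7.3 - 4.66) = -6.072%, loss ≈ 14145 × 6.072/100 ≈ 859.
Total lost output = 267 + 322 + 703 + 859 = 2151 billion.

€2,151 billion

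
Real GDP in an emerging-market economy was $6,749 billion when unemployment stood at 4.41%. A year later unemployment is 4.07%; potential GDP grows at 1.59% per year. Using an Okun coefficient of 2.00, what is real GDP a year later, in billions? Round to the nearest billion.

$6,902 billion

Δu = 4.07 - 4.41 = -0.34 points.
Okun's law (growth form): g_Y = g_Y* - β × Δu = 1.59 - 2.00 × (-0.34) = 1.59 + 0.68 = 2.27%.
Real GDP in the next year = 6749 × (1 + 2.27/100) = 6749 × 1.0227 ≈ 6902 billion.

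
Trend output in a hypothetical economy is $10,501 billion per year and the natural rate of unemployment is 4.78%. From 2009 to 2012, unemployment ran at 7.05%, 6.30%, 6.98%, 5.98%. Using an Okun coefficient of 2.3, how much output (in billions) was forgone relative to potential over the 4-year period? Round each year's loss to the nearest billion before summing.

$1,736 billion

Year 2009: gap = -2.3 × (7.05 - 4.78) = -5.221%, loss ≈ 10501 × 5.221/100 ≈ 548.
Year 2010: gap = -2.3 × (6.3 - 4.78) = -3.496%, loss ≈ 10501 × 3.496/100 ≈ 367.
Year 2011: gap = -2.3 × (6.98 - 4.78) = -5.06%, loss ≈ 10501 × 5.06/100 ≈ 531.
Year 2012: gap = -2.3 × (5.98 - 4.78) = -2.76%, loss ≈ 10501 × 2.76/100 ≈ 290.
Total lost output = 548 + 367 + 531 + 290 = 1736 billion.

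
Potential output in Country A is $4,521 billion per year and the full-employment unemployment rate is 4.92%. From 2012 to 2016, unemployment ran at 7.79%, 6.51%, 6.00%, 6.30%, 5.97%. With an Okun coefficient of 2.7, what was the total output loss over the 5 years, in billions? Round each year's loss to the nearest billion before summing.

Year 2012: gap = -2.7 × (7.79 - 4.92) = -7.749%, loss ≈ 4521 × 7.749/100 ≈ 350.
Year 2013: gap = -2.7 × (6.51 - 4.92) = -4.293%, loss ≈ 4521 × 4.293/100 ≈ 194.
Year 2014: gap = -2.7 × (6 - 4.92) = -2.916%, loss ≈ 4521 × 2.916/100 ≈ 132.
Year 2015: gap = -2.7 × (6.3 - 4.92) = -3.726%, loss ≈ 4521 × 3.726/100 ≈ 168.
Year 2016: gap = -2.7 × (5.97 - 4.92) = -2.835%, loss ≈ 4521 × 2.835/100 ≈ 128.
Total lost output = 350 + 194 + 132 + 168 + 128 = 972 billion.

$972 billion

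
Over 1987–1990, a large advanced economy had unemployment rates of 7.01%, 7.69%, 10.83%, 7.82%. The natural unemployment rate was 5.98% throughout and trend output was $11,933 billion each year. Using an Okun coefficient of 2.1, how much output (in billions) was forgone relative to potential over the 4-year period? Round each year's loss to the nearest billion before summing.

$2,363 billion

Year 1987: gap = -2.1 × (7.01 - 5.98) = -2.163%, loss ≈ 11933 × 2.163/100 ≈ 258.
Year 1988: gap = -2.1 × (7.69 - 5.98) = -3.591%, loss ≈ 11933 × 3.591/100 ≈ 429.
Year 1989: gap = -2.1 × (10.83 - 5.98) = -10.185%, loss ≈ 11933 × 10.185/100 ≈ 1215.
Year 1990: gap = -2.1 × (7.82 - 5.98) = -3.864%, loss ≈ 11933 × 3.864/100 ≈ 461.
Total lost output = 258 + 429 + 1215 + 461 = 2363 billion.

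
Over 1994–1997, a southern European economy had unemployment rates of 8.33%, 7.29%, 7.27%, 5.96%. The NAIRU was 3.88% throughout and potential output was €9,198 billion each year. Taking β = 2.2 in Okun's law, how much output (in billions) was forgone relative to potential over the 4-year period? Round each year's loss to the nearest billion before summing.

Year 1994: gap = -2.2 × (8.33 - 3.88) = -9.79%, loss ≈ 9198 × 9.79/100 ≈ 900.
Year 1995: gap = -2.2 × (7.29 - 3.88) = -7.502%, loss ≈ 9198 × 7.502/100 ≈ 690.
Year 1996: gap = -2.2 × (7.27 - 3.88) = -7.458%, loss ≈ 9198 × 7.458/100 ≈ 686.
Year 1997: gap = -2.2 × (5.96 - 3.88) = -4.576%, loss ≈ 9198 × 4.576/100 ≈ 421.
Total lost output = 900 + 690 + 686 + 421 = 2697 billion.

€2,697 billion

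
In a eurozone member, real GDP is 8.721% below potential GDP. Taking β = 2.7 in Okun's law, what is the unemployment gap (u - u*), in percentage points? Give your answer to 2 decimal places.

3.23 percentage points

Okun's law: output gap = -β × (u - u*), so u - u* = -(output gap)/β.
u - u* = -(-8.721)/2.7 = 3.23 percentage points.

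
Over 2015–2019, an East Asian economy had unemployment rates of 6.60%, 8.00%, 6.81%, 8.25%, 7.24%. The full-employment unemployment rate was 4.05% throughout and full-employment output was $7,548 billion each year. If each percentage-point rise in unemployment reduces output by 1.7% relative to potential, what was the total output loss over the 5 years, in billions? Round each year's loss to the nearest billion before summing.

$2,136 billion

Year 2015: gap = -1.7 × (6.6 - 4.05) = -4.335%, loss ≈ 7548 × 4.335/100 ≈ 327.
Year 2016: gap = -1.7 × (8 - 4.05) = -6.715%, loss ≈ 7548 × 6.715/100 ≈ 507.
Year 2017: gap = -1.7 × (6.81 - 4.05) = -4.692%, loss ≈ 7548 × 4.692/100 ≈ 354.
Year 2018: gap = -1.7 × (8.25 - 4.05) = -7.14%, loss ≈ 7548 × 7.14/100 ≈ 539.
Year 2019: gap = -1.7 × (7.24 - 4.05) = -5.423%, loss ≈ 7548 × 5.423/100 ≈ 409.
Total lost output = 327 + 507 + 354 + 539 + 409 = 2136 billion.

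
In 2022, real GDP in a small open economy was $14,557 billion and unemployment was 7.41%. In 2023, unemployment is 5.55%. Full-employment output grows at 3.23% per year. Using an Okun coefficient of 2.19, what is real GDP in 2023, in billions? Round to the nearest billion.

$15,620 billion

Δu = 5.55 - 7.41 = -1.86 points.
Okun's law (growth form): g_Y = g_Y* - β × Δu = 3.23 - 2.19 × (-1.86) = 3.23 + 4.0734 = 7.3034%.
Real GDP in the next year = 14557 × (1 + 7.3034/100) = 14557 × 1.073034 ≈ 15620 billion.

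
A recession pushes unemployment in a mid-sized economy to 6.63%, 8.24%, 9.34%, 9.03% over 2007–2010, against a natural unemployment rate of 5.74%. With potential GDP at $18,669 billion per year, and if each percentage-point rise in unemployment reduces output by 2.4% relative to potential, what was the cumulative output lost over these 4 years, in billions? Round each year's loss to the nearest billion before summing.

Year 2007: gap = -2.4 × (6.63 - 5.74) = -2.136%, loss ≈ 18669 × 2.136/100 ≈ 399.
Year 2008: gap = -2.4 × (8.24 - 5.74) = -6%, loss ≈ 18669 × 6/100 ≈ 1120.
Year 2009: gap = -2.4 × (9.34 - 5.74) = -8.64%, loss ≈ 18669 × 8.64/100 ≈ 1613.
Year 2010: gap = -2.4 × (9.03 - 5.74) = -7.896%, loss ≈ 18669 × 7.896/100 ≈ 1474.
Total lost output = 399 + 1120 + 1613 + 1474 = 4606 billion.

$4,606 billion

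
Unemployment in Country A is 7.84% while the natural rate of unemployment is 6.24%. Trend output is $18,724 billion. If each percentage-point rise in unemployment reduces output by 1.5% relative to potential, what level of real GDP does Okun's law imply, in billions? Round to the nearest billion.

Unemployment gap = 7.84 - 6.24 = 1.6 points, so the output gap is -1.5 × 1.6 = -2.4%.
Actual GDP = 18724 × (1 - 2.4/100) = 18724 × 0.976 ≈ 18275 billion.

$18,275 billion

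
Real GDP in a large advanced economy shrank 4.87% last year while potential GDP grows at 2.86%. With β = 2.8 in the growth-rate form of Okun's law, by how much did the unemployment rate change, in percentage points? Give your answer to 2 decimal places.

Growth-rate Okun's law: g_Y = g_Y* - β × Δu, so Δu = (g_Y* - g_Y)/β.
Δu = (2.86 + 4.87)/2.8 = 7.73/2.8 = 2.76 percentage points.

2.76 percentage points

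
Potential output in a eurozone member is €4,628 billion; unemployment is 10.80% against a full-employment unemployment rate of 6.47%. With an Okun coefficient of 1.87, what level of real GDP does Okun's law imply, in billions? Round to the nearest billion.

€4,253 billion

Unemployment gap = 10.8 - 6.47 = 4.33 points, so the output gap is -1.87 × 4.33 = -8.0971%.
Actual GDP = 4628 × (1 - 8.0971/100) = 4628 × 0.919029 ≈ 4253 billion.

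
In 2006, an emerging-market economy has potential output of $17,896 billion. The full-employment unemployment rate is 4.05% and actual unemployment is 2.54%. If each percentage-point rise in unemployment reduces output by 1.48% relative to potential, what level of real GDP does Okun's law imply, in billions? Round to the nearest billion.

$18,296 billion

Unemployment gap = 2.54 - 4.05 = -1.51 points, so the output gap is -1.48 × (-1.51) = 2.2348%.
Actual GDP = 17896 × (1 + 2.2348/100) = 17896 × 1.022348 ≈ 18296 billion.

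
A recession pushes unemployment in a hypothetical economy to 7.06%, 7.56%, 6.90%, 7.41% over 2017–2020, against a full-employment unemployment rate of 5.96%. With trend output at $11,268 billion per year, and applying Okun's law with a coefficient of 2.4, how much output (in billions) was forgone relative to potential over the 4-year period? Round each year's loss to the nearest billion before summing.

$1,376 billion

Year 2017: gap = -2.4 × (7.06 - 5.96) = -2.64%, loss ≈ 11268 × 2.64/100 ≈ 297.
Year 2018: gap = -2.4 × (7.56 - 5.96) = -3.84%, loss ≈ 11268 × 3.84/100 ≈ 433.
Year 2019: gap = -2.4 × (6.9 - 5.96) = -2.256%, loss ≈ 11268 × 2.256/100 ≈ 254.
Year 2020: gap = -2.4 × (7.41 - 5.96) = -3.48%, loss ≈ 11268 × 3.48/100 ≈ 392.
Total lost output = 297 + 433 + 254 + 392 = 1376 billion.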